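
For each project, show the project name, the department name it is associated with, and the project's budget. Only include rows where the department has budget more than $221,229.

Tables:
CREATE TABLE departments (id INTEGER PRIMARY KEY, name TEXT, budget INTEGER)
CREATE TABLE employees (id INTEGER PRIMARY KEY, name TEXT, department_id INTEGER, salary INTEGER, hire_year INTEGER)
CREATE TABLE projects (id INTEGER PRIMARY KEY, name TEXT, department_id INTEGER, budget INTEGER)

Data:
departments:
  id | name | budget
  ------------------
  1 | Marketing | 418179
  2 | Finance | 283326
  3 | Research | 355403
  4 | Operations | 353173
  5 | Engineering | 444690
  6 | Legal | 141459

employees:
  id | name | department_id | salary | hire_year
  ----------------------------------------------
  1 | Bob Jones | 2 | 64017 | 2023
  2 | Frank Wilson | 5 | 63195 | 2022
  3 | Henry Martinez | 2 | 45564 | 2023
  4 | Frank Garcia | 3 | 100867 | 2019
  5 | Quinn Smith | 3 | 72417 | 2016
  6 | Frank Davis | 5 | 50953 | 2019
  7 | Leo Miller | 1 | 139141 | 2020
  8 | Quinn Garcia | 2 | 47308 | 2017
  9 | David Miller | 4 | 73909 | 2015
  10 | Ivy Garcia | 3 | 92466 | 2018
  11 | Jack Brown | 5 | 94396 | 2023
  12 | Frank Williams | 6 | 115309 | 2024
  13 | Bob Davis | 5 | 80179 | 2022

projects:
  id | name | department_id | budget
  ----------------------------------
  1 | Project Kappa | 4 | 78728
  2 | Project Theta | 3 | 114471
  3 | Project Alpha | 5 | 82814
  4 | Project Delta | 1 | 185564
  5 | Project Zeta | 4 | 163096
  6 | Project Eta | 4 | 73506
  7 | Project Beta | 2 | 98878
SELECT c.name, p.name AS department, c.budget FROM projects c JOIN departments p ON c.department_id = p.id WHERE p.budget > 221229

Execution result:
name | department | budget
Project Kappa | Operations | 78728
Project Theta | Research | 114471
Project Alpha | Engineering | 82814
Project Delta | Marketing | 185564
Project Zeta | Operations | 163096
Project Eta | Operations | 73506
Project Beta | Finance | 98878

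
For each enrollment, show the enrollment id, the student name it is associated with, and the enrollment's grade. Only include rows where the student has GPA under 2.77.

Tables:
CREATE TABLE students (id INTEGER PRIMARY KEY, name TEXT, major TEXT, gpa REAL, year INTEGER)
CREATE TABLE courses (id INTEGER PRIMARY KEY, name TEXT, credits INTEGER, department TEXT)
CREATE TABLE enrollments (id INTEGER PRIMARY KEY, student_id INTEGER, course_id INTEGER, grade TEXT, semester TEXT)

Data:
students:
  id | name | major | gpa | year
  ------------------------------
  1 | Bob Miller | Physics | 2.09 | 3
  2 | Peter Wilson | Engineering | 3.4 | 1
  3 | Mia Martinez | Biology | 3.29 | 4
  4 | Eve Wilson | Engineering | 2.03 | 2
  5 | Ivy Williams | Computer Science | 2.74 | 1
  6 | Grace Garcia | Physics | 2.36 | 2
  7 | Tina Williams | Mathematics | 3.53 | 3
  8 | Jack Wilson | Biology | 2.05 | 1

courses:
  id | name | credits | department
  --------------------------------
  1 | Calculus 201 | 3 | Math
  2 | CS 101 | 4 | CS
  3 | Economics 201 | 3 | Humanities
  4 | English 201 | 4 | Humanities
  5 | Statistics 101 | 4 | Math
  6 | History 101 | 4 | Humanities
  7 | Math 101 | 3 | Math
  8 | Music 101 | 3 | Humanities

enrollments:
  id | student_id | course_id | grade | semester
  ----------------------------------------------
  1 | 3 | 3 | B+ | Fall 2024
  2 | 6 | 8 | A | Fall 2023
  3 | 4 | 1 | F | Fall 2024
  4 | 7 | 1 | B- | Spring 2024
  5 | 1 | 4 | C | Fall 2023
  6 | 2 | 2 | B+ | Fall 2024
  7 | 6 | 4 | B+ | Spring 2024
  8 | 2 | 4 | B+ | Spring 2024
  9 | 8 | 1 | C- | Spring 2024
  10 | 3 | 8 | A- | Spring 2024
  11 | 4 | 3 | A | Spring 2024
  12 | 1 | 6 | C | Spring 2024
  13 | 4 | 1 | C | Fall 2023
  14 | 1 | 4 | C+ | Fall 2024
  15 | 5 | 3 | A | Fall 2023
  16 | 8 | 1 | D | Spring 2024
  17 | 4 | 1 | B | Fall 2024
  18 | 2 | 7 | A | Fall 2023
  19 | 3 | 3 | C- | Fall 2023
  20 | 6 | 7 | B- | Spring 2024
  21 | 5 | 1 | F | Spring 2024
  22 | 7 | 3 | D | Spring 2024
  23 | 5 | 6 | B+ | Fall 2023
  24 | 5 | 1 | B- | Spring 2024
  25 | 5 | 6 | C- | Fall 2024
SELECT c.id, p.name AS student, c.grade FROM enrollments c JOIN students p ON c.student_id = p.id WHERE p.gpa < 2.77

Execution result:
id | student | grade
2 | Grace Garcia | A
3 | Eve Wilson | F
5 | Bob Miller | C
7 | Grace Garcia | B+
9 | Jack Wilson | C-
11 | Eve Wilson | A
12 | Bob Miller | C
13 | Eve Wilson | C
14 | Bob Miller | C+
15 | Ivy Williams | A
16 | Jack Wilson | D
17 | Eve Wilson | B
20 | Grace Garcia | B-
21 | Ivy Williams | F
23 | Ivy Williams | B+
24 | Ivy Williams | B-
25 | Ivy Williams | C-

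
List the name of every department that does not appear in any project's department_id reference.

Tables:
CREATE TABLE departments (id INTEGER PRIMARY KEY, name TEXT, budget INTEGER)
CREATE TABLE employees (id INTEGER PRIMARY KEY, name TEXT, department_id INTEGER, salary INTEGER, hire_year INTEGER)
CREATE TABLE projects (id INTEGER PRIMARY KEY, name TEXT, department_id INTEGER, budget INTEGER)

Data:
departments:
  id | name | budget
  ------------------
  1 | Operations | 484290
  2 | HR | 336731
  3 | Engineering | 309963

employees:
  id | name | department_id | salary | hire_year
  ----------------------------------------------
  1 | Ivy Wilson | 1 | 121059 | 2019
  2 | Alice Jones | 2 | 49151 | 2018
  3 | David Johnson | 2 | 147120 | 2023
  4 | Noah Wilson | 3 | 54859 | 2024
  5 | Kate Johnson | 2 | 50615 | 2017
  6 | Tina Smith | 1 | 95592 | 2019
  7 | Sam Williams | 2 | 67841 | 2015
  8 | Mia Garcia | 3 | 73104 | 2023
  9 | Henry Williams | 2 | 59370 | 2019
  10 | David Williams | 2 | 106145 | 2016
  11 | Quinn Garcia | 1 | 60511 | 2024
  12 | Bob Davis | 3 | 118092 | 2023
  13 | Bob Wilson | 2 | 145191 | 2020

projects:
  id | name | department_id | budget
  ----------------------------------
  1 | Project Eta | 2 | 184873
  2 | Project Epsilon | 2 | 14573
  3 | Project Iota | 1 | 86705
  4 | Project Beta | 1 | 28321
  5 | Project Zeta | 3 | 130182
SELECT p.name FROM departments p LEFT JOIN projects c ON c.department_id = p.id WHERE c.id IS NULL

Execution result:
(no rows)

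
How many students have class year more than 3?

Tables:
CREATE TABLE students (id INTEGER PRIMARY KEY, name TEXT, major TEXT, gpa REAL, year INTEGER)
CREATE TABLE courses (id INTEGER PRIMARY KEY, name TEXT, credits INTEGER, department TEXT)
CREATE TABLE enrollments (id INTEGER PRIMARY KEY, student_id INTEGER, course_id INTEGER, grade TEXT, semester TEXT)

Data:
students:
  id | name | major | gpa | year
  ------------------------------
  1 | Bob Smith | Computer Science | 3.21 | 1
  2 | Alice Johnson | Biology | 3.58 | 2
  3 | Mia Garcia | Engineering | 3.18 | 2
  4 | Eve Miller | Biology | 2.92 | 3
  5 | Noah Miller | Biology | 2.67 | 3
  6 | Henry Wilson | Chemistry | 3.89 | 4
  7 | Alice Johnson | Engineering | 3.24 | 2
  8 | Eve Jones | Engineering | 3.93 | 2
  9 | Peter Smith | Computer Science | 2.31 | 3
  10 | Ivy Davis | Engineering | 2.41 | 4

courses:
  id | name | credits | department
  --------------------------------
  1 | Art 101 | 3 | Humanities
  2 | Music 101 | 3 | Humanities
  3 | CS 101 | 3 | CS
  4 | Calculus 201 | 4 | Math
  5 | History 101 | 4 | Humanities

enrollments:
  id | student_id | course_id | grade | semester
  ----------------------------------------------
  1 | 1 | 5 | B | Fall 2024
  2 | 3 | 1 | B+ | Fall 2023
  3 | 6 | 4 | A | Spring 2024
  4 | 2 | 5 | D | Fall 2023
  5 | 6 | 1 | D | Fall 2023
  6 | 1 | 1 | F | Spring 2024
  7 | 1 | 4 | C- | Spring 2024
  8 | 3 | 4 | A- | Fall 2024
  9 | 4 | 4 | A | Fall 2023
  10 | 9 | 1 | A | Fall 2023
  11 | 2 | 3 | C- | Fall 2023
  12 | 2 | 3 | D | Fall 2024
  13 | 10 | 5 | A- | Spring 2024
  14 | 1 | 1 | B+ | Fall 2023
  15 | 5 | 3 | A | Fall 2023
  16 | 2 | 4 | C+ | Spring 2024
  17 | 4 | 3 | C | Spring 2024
SELECT COUNT(*) FROM students WHERE year > 3

Execution result:
2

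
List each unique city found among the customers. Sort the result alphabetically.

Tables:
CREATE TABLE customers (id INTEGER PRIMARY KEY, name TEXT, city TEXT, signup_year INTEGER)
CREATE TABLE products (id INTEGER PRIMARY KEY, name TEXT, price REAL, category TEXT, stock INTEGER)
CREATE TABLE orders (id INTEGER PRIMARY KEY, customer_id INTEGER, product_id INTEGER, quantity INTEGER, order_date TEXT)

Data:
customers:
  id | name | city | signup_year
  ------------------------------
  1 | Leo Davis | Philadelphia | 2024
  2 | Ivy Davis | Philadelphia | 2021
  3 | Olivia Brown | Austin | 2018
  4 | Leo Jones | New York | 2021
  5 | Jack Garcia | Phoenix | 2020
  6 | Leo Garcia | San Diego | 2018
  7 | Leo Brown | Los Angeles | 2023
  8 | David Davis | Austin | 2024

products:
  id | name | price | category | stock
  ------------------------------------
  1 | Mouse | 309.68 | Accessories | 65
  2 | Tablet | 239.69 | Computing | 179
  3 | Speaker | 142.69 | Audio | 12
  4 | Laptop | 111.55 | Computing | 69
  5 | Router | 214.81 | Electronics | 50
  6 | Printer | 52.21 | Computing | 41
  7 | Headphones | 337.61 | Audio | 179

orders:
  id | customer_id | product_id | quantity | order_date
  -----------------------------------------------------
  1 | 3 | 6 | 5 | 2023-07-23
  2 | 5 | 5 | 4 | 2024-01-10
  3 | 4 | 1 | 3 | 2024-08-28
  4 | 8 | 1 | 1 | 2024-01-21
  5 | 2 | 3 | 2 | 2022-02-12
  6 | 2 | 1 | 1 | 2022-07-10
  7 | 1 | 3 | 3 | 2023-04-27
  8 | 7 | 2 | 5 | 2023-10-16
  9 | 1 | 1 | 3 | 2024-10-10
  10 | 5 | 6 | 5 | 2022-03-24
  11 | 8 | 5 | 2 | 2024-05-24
SELECT DISTINCT city FROM customers ORDER BY city

Execution result:
city
Austin
Los Angeles
New York
Philadelphia
Phoenix
San Diego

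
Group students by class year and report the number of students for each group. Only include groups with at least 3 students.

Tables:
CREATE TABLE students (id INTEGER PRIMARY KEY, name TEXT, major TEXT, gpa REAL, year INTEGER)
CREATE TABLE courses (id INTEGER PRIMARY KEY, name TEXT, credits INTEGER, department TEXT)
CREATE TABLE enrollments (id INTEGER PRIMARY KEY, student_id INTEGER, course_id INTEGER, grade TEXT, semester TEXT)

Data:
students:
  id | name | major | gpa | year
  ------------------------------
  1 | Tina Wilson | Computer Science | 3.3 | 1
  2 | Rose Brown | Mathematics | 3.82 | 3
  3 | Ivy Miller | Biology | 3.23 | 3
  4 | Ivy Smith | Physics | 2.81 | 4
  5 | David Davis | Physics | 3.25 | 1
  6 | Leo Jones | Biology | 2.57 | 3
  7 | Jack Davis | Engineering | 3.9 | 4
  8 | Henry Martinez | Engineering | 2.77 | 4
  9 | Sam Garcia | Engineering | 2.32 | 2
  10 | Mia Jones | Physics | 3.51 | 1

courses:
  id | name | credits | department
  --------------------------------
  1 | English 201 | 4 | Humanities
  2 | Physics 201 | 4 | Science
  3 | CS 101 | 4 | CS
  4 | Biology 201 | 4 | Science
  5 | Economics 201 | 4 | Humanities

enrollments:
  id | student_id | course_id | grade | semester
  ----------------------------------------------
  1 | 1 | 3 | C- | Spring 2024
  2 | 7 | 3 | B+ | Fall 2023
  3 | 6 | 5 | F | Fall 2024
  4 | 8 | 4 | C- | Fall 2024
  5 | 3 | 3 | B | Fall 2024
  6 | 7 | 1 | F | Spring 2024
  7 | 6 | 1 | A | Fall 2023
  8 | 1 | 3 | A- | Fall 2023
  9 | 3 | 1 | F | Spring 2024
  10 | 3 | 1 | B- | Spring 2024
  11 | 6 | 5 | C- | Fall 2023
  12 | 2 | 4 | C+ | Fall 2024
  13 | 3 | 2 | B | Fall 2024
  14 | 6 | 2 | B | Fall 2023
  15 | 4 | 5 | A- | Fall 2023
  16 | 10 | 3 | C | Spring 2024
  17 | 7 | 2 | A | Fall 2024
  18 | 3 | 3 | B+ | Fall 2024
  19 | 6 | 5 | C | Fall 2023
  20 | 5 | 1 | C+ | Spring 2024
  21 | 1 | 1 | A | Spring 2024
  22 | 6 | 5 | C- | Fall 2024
SELECT year, COUNT(*) AS n FROM students GROUP BY year HAVING COUNT(*) >= 3

Execution result:
year | n
1 | 3
3 | 3
4 | 3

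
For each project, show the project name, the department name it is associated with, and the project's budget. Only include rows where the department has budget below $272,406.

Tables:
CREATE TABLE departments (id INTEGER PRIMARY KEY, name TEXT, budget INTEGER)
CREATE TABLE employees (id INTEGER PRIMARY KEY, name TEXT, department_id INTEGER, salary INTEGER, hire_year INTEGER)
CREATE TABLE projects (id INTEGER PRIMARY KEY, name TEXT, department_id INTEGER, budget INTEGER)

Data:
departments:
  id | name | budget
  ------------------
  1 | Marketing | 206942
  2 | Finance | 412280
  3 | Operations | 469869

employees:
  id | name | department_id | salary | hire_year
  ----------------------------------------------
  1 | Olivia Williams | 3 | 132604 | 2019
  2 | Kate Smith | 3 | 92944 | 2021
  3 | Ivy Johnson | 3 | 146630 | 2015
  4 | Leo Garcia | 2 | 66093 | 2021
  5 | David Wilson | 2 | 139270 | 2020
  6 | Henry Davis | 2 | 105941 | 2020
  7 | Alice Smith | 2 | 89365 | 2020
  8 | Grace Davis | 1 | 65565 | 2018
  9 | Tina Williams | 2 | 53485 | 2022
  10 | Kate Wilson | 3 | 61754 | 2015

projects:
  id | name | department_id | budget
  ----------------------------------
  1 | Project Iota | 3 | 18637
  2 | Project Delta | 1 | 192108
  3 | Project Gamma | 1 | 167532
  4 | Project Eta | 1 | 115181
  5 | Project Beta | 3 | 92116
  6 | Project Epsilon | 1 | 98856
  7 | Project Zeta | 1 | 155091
SELECT c.name, p.name AS department, c.budget FROM projects c JOIN departments p ON c.department_id = p.id WHERE p.budget < 272406

Execution result:
name | department | budget
Project Delta | Marketing | 192108
Project Gamma | Marketing | 167532
Project Eta | Marketing | 115181
Project Epsilon | Marketing | 98856
Project Zeta | Marketing | 155091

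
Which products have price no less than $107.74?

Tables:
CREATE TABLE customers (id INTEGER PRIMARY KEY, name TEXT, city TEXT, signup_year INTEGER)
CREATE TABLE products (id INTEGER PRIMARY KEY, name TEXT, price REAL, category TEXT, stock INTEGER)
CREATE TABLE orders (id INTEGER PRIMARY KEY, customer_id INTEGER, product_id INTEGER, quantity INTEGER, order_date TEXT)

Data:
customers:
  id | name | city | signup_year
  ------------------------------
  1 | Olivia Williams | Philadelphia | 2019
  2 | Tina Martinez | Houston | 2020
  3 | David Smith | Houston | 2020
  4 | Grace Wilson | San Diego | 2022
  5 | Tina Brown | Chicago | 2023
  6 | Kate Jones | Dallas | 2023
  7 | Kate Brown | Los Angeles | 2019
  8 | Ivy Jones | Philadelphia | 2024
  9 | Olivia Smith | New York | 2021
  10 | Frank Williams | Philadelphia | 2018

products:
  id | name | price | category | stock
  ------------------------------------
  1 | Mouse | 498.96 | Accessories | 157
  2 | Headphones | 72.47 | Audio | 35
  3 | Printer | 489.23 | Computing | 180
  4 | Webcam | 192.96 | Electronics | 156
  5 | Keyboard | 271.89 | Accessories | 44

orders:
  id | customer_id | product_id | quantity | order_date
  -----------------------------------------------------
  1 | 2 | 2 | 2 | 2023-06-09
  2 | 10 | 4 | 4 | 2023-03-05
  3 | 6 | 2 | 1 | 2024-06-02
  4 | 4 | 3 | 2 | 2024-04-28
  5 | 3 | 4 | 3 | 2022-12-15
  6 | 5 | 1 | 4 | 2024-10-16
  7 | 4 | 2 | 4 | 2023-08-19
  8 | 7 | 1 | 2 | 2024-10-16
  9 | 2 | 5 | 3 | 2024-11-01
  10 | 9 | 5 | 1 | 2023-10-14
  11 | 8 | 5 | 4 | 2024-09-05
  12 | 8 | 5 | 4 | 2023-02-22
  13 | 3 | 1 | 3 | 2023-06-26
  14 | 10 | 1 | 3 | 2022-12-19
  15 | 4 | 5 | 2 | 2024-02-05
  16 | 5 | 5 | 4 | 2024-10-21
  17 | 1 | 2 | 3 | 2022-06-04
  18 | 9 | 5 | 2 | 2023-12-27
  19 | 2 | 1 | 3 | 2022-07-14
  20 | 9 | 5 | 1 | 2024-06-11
SELECT name, price FROM products WHERE price >= 107.74

Execution result:
name | price
Mouse | 498.96
Printer | 489.23
Webcam | 192.96
Keyboard | 271.89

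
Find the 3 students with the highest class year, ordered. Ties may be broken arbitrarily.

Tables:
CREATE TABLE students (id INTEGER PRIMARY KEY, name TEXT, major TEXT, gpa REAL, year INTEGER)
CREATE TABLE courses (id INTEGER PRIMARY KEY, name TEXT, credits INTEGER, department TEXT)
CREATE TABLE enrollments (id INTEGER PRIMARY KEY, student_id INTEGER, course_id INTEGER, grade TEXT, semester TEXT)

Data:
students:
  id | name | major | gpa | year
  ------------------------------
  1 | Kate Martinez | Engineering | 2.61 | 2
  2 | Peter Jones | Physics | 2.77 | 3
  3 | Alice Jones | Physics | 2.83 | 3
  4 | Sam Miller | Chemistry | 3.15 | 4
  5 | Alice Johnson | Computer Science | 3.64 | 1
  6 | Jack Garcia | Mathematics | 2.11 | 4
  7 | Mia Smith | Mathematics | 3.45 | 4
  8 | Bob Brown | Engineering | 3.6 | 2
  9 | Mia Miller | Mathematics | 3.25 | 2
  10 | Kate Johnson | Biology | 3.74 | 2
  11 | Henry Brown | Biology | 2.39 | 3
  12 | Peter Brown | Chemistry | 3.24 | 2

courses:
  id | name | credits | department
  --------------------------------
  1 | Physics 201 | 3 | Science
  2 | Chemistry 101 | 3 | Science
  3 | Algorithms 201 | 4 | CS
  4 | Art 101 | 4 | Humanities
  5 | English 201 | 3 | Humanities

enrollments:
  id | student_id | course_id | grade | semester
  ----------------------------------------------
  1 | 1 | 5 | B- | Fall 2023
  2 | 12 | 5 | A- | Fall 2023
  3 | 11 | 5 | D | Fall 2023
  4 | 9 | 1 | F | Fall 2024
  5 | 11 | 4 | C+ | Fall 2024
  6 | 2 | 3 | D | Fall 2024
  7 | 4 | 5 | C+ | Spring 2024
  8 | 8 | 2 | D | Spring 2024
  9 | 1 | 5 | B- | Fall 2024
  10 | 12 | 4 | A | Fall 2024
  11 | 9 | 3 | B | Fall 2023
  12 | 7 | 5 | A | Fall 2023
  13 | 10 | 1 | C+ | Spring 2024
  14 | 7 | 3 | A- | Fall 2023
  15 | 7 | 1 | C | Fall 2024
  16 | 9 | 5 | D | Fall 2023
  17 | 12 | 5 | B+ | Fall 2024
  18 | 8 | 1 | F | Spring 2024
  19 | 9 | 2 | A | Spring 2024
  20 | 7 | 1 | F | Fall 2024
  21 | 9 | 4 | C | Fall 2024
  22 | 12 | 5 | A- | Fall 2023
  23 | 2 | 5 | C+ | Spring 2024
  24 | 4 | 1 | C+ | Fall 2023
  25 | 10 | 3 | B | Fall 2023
SELECT name, year FROM students ORDER BY year DESC LIMIT 3

Execution result:
name | year
Sam Miller | 4
Jack Garcia | 4
Mia Smith | 4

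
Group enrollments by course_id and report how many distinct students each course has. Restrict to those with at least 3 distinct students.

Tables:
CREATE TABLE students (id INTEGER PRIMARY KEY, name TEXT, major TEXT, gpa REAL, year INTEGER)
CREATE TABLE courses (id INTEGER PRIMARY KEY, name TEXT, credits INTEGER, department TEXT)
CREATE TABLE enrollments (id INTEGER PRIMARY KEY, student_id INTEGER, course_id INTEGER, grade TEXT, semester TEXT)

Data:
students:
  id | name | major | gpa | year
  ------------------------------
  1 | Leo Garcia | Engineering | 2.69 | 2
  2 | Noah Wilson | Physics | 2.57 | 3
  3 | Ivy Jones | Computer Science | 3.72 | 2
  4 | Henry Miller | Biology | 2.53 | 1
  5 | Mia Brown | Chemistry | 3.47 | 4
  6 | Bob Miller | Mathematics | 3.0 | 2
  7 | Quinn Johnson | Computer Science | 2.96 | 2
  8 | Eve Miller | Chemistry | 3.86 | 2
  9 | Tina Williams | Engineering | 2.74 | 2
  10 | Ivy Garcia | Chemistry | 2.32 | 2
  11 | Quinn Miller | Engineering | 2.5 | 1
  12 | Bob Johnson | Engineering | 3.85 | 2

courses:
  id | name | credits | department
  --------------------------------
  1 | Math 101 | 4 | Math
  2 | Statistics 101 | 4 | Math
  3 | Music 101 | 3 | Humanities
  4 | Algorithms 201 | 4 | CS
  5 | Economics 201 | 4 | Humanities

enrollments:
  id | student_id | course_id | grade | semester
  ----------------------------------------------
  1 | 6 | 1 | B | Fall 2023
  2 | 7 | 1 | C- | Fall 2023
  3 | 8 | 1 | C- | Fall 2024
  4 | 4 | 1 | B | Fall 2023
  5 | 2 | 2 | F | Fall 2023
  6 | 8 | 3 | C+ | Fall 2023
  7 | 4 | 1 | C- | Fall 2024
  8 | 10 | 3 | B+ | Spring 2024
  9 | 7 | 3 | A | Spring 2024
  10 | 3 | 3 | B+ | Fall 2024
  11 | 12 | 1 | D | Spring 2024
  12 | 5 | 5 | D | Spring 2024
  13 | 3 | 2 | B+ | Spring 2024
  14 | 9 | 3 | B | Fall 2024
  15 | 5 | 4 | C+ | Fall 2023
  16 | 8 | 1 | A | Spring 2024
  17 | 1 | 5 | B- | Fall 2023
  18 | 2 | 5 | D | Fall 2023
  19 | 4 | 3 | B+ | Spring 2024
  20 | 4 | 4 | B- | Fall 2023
SELECT course_id, COUNT(DISTINCT student_id) AS distinct_student_count FROM enrollments GROUP BY course_id HAVING COUNT(DISTINCT student_id) >= 3

Execution result:
course_id | distinct_student_count
1 | 5
3 | 6
5 | 3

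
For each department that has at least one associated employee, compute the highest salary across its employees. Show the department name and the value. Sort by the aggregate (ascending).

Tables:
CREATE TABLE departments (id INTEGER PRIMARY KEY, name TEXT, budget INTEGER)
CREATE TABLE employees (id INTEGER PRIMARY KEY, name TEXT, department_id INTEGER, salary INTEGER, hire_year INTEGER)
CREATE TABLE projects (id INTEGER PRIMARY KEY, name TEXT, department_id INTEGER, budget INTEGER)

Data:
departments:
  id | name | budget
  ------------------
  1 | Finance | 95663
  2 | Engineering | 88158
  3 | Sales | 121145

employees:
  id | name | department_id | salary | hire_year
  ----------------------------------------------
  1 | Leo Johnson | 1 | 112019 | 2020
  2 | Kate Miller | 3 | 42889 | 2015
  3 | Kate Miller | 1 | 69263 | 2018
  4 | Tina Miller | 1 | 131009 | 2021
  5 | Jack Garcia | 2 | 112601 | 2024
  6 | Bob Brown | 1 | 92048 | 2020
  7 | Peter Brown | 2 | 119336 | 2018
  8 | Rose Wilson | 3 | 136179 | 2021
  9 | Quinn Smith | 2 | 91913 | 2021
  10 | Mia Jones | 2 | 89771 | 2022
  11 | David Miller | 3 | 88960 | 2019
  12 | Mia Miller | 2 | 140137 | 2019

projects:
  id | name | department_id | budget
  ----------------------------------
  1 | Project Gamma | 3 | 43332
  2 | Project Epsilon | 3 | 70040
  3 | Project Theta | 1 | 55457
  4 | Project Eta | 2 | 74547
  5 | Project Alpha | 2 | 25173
SELECT p.name, MAX(c.salary) AS max_salary FROM employees c JOIN departments p ON c.department_id = p.id GROUP BY p.id, p.name ORDER BY max_salary ASC

Execution result:
name | max_salary
Finance | 131009
Sales | 136179
Engineering | 140137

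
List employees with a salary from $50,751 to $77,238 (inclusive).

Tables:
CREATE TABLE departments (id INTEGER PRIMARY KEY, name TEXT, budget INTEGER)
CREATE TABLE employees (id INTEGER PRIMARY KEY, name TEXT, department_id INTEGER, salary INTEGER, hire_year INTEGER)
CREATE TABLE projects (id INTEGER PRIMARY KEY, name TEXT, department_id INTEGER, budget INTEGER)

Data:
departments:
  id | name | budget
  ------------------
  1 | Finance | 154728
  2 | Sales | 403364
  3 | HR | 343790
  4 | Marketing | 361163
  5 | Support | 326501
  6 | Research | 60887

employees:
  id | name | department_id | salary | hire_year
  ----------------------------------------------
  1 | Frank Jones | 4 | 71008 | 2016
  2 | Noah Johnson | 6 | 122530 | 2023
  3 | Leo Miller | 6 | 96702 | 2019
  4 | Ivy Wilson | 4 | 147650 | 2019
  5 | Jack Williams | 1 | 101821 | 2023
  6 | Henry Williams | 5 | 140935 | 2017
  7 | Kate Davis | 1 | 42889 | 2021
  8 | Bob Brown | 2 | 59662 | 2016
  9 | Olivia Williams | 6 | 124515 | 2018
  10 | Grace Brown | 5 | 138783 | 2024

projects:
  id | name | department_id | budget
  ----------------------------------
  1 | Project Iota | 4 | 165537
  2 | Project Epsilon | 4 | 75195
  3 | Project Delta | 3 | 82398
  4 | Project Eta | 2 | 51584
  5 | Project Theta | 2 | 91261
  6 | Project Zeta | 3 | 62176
SELECT name, salary FROM employees WHERE salary BETWEEN 50751 AND 77238

Execution result:
name | salary
Frank Jones | 71008
Bob Brown | 59662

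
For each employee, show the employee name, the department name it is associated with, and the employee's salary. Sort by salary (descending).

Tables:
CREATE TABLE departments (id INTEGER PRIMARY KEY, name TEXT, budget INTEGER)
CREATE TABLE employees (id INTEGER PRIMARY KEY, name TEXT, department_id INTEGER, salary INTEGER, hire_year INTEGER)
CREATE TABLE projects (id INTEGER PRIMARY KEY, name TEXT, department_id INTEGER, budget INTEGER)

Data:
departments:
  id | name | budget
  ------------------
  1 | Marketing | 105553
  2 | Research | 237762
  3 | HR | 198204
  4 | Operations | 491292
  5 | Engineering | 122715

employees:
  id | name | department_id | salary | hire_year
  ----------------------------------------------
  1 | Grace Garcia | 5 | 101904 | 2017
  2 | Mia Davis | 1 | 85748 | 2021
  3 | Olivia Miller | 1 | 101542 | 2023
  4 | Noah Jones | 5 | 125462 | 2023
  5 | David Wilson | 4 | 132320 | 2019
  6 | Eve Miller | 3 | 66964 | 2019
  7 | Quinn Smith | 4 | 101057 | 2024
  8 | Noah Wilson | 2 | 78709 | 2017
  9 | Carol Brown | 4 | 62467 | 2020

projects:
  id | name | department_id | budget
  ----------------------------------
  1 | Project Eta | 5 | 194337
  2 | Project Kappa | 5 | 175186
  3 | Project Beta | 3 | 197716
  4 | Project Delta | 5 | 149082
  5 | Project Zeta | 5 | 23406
SELECT c.name, p.name AS department, c.salary FROM employees c JOIN departments p ON c.department_id = p.id ORDER BY c.salary DESC

Execution result:
name | department | salary
David Wilson | Operations | 132320
Noah Jones | Engineering | 125462
Grace Garcia | Engineering | 101904
Olivia Miller | Marketing | 101542
Quinn Smith | Operations | 101057
Mia Davis | Marketing | 85748
Noah Wilson | Research | 78709
Eve Miller | HR | 66964
Carol Brown | Operations | 62467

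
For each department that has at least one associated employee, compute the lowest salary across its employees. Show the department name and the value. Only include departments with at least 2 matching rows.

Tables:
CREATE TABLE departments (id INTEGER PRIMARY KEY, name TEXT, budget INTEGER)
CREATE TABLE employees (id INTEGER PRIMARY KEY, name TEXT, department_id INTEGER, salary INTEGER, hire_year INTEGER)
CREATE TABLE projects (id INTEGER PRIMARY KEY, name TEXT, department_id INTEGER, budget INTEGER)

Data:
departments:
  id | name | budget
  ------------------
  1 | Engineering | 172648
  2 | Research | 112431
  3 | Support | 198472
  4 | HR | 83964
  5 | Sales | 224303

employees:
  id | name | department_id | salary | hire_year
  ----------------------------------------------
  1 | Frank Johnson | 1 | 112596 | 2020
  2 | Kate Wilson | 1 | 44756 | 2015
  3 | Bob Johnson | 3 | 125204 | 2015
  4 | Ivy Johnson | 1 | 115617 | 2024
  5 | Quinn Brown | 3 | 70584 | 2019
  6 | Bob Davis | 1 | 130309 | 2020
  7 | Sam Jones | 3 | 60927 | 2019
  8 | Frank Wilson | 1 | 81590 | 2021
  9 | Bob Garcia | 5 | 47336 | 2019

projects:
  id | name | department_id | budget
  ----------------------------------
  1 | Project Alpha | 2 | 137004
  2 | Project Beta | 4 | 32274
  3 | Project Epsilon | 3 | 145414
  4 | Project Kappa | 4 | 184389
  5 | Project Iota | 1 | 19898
SELECT p.name, MIN(c.salary) AS min_salary FROM employees c JOIN departments p ON c.department_id = p.id GROUP BY p.id, p.name HAVING COUNT(*) >= 2

Execution result:
name | min_salary
Engineering | 44756
Support | 60927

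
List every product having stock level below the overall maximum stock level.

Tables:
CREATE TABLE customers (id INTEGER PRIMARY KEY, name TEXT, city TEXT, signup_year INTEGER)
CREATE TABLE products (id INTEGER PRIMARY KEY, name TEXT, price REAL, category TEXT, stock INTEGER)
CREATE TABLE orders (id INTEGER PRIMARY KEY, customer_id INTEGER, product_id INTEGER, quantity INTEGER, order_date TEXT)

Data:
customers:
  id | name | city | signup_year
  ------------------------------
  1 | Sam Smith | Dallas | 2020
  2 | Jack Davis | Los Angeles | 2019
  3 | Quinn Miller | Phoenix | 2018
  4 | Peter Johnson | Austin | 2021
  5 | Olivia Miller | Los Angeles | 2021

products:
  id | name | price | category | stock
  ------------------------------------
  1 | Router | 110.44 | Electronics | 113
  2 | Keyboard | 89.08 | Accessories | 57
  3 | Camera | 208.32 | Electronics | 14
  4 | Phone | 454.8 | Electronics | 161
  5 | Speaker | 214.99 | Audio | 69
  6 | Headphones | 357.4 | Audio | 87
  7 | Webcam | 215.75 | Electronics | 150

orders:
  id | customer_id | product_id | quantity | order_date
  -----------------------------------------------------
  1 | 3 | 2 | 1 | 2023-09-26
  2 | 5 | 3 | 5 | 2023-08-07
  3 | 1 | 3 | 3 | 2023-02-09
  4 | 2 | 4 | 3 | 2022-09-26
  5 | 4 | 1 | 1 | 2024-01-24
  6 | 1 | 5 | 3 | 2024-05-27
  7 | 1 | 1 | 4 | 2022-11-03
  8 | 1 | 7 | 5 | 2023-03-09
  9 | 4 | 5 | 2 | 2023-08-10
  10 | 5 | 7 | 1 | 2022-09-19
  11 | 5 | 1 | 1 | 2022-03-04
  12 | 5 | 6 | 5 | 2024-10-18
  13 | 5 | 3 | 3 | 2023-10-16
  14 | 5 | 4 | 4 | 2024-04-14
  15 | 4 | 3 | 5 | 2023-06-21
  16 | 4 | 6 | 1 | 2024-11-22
SELECT name, stock FROM products WHERE stock < (SELECT MAX(stock) FROM products)

Execution result:
name | stock
Router | 113
Keyboard | 57
Camera | 14
Speaker | 69
Headphones | 87
Webcam | 150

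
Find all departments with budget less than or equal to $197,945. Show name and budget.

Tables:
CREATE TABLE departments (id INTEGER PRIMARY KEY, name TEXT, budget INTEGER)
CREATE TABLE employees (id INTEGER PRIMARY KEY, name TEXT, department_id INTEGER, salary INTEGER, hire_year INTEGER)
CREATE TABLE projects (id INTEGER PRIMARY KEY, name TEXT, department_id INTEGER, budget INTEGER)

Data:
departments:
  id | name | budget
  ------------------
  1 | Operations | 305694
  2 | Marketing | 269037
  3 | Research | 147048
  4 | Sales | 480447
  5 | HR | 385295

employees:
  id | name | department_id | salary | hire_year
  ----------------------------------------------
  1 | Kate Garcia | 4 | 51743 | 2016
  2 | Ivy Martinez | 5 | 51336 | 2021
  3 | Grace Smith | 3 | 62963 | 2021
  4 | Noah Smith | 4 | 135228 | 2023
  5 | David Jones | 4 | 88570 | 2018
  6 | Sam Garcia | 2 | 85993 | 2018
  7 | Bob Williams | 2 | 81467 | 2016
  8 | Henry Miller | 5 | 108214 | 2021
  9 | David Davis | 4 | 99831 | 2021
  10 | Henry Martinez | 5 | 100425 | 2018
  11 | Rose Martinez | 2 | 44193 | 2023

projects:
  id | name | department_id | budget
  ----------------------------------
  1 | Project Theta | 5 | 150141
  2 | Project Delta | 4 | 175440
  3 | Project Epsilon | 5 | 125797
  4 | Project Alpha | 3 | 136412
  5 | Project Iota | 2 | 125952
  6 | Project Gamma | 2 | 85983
SELECT name, budget FROM departments WHERE budget <= 197945

Execution result:
name | budget
Research | 147048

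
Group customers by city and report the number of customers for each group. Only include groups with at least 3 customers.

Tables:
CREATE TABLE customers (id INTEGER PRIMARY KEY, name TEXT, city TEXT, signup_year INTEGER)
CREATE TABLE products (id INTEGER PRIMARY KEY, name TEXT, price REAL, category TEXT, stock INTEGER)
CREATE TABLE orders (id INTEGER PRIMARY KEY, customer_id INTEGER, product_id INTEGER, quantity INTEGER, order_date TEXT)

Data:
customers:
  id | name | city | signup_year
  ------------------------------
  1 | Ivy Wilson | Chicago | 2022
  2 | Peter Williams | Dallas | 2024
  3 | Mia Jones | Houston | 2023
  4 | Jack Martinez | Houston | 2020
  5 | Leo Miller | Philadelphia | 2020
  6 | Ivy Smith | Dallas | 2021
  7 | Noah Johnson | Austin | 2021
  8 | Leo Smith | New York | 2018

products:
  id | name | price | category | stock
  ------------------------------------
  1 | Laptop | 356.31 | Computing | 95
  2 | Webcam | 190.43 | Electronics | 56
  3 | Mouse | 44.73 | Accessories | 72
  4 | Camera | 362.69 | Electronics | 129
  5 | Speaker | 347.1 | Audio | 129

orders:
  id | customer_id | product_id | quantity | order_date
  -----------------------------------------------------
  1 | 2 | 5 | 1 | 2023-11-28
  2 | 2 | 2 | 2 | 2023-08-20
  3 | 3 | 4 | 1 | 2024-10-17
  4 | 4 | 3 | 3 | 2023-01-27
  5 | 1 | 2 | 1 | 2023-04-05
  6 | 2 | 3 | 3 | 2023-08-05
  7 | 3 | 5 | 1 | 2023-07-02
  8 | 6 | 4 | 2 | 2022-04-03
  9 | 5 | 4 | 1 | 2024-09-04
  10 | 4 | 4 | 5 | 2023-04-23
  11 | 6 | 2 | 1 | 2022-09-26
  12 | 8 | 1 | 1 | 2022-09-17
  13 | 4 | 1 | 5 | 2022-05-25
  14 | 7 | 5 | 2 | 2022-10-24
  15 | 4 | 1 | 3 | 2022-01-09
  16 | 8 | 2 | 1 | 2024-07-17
SELECT city, COUNT(*) AS n FROM customers GROUP BY city HAVING COUNT(*) >= 3

Execution result:
(no rows)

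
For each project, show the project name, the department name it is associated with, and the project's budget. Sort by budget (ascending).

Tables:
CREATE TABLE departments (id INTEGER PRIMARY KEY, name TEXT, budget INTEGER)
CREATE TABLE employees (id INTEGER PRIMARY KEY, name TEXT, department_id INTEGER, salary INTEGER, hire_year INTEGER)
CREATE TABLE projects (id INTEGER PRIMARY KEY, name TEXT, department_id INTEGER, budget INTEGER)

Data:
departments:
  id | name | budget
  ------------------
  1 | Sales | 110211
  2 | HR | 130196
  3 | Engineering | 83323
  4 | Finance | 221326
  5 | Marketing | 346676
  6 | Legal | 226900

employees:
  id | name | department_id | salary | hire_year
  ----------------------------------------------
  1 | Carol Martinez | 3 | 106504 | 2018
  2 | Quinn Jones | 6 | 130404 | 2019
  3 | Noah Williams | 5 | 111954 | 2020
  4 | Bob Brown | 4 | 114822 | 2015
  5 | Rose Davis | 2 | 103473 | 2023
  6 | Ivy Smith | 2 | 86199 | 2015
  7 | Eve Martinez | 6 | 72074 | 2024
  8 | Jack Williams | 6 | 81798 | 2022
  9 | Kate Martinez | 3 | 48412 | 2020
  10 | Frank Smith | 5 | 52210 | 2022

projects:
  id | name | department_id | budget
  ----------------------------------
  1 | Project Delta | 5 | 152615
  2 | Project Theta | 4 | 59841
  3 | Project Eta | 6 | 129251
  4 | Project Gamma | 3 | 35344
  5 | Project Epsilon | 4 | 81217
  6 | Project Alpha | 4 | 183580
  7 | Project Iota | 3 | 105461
SELECT c.name, p.name AS department, c.budget FROM projects c JOIN departments p ON c.department_id = p.id ORDER BY c.budget ASC

Execution result:
name | department | budget
Project Gamma | Engineering | 35344
Project Theta | Finance | 59841
Project Epsilon | Finance | 81217
Project Iota | Engineering | 105461
Project Eta | Legal | 129251
Project Delta | Marketing | 152615
Project Alpha | Finance | 183580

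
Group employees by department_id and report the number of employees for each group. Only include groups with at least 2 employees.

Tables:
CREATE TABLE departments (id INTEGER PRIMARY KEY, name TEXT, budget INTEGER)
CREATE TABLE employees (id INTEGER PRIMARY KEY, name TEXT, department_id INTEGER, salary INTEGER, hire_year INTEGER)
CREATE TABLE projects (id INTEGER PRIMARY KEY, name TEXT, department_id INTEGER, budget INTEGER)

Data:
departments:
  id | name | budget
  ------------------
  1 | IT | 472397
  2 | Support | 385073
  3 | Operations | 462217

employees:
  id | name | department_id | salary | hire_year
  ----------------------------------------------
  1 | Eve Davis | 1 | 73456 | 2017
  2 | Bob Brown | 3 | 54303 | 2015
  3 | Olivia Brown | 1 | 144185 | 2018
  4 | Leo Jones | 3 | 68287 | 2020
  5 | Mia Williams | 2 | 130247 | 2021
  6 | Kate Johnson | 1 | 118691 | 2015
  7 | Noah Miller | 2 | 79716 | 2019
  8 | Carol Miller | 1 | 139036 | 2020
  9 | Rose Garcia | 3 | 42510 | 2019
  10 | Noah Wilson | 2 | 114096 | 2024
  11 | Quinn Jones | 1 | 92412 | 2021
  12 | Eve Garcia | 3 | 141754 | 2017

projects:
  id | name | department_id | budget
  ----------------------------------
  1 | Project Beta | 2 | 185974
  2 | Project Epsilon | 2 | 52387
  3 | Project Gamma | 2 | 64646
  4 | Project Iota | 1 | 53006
SELECT department_id, COUNT(*) AS n FROM employees GROUP BY department_id HAVING COUNT(*) >= 2

Execution result:
department_id | n
1 | 5
2 | 3
3 | 4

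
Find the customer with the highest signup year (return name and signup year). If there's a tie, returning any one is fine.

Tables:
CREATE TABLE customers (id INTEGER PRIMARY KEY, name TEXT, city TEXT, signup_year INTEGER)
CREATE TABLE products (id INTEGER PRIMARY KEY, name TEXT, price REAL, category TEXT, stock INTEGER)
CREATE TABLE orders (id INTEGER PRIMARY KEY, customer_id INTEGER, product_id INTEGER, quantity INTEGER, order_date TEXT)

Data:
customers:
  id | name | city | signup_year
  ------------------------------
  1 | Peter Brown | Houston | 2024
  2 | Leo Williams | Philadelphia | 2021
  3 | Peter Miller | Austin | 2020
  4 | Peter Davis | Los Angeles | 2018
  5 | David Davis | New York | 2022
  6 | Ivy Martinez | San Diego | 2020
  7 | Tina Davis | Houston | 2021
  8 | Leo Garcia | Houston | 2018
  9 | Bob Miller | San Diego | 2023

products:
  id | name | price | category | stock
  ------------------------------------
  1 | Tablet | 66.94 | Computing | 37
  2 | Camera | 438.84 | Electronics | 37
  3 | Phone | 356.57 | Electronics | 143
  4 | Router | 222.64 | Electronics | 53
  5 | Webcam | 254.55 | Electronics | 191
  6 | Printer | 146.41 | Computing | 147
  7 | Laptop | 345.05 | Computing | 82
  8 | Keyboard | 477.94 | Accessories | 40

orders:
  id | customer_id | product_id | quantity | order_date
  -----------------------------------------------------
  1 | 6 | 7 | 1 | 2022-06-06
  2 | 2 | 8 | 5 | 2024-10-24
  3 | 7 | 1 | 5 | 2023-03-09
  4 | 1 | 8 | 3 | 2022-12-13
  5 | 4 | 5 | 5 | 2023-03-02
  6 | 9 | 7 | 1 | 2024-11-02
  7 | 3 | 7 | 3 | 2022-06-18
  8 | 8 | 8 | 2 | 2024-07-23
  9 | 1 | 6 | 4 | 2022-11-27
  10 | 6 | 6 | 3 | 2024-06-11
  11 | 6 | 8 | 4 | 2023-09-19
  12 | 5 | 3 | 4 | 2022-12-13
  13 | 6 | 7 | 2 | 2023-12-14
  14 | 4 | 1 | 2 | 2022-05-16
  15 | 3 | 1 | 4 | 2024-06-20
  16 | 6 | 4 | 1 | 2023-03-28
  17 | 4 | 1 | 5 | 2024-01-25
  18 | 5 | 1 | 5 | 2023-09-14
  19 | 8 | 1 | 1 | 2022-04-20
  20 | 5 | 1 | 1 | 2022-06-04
SELECT name, signup_year FROM customers ORDER BY signup_year DESC LIMIT 1

Execution result:
name | signup_year
Peter Brown | 2024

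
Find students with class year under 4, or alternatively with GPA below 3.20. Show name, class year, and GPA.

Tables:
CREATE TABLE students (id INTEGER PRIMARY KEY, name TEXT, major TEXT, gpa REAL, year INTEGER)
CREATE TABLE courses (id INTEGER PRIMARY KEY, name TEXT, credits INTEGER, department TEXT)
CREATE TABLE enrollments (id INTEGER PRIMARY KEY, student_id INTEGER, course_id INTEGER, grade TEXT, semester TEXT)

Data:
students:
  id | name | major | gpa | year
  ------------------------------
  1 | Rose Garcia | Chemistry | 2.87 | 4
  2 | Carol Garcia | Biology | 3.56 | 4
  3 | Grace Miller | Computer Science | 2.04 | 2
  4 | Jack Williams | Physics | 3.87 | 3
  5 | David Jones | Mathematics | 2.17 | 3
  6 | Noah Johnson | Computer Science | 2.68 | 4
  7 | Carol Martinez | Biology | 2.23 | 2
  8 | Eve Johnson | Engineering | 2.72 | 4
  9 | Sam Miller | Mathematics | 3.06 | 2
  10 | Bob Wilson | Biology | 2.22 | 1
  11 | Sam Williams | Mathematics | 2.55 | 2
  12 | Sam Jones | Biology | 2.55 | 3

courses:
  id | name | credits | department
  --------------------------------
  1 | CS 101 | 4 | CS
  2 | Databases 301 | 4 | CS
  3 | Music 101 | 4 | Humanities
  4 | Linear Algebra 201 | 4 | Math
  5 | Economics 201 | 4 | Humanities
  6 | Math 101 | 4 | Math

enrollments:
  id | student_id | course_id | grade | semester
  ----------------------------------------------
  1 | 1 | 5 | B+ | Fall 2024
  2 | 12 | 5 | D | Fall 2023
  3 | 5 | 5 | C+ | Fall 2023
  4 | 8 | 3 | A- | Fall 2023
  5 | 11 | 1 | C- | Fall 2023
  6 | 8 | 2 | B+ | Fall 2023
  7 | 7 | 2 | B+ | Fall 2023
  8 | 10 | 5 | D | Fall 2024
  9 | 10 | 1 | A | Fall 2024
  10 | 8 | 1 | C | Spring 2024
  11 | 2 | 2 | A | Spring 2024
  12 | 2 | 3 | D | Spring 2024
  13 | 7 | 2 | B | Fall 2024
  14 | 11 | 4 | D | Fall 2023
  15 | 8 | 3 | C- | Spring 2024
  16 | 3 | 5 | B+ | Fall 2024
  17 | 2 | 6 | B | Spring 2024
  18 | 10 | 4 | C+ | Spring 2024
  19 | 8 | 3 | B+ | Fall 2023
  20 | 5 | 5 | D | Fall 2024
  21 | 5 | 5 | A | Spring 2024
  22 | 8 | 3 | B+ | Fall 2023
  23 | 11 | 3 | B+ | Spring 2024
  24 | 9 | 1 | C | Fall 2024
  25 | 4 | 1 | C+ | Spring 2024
SELECT name, year, gpa FROM students WHERE year < 4 OR gpa < 3.2

Execution result:
name | year | gpa
Rose Garcia | 4 | 2.87
Grace Miller | 2 | 2.04
Jack Williams | 3 | 3.87
David Jones | 3 | 2.17
Noah Johnson | 4 | 2.68
Carol Martinez | 2 | 2.23
Eve Johnson | 4 | 2.72
Sam Miller | 2 | 3.06
Bob Wilson | 1 | 2.22
Sam Williams | 2 | 2.55
Sam Jones | 3 | 2.55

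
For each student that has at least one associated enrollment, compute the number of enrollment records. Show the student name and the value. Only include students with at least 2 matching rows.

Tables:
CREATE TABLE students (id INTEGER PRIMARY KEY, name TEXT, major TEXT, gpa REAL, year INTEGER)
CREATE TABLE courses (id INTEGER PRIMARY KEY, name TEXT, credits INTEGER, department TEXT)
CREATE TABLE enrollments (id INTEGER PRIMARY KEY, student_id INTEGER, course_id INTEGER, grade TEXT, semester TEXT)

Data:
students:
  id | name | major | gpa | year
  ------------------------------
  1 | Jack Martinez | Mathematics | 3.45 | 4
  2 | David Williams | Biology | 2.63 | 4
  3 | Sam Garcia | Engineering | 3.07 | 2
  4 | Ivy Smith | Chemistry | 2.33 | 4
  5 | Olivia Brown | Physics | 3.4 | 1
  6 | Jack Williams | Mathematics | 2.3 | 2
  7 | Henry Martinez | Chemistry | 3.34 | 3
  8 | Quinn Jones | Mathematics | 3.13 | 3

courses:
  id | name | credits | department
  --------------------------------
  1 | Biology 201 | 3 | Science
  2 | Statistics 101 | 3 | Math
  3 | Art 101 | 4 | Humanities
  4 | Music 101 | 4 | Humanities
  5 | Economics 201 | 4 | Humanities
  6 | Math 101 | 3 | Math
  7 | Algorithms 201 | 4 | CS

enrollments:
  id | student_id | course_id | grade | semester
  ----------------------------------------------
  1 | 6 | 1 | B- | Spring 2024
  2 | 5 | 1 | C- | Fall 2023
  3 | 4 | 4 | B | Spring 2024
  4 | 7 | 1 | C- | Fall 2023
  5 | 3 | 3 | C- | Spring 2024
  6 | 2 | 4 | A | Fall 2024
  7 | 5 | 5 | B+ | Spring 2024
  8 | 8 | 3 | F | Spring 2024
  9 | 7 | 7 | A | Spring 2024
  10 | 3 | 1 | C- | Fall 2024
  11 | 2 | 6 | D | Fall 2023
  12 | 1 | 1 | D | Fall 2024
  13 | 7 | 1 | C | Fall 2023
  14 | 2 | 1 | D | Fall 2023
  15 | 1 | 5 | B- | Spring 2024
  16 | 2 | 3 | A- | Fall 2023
SELECT p.name, COUNT(*) AS n FROM enrollments c JOIN students p ON c.student_id = p.id GROUP BY p.id, p.name HAVING COUNT(*) >= 2

Execution result:
name | n
Jack Martinez | 2
David Williams | 4
Sam Garcia | 2
Olivia Brown | 2
Henry Martinez | 3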